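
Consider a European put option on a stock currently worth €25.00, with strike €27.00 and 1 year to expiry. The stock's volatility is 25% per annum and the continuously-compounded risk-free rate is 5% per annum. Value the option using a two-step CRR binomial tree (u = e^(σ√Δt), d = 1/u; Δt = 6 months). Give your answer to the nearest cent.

€2.96

CRR parameters: u = e^(σ√Δt) = e^(0.25·√0.5) = 1.1934, d = 1/u = 0.8380
Per-period rate: rΔt = 0.05·0.5 = 0.025, so R = e^0.025 = 1.0253
Risk-neutral probability p = (e^0.025 − 0.8380)/(1.1934 − 0.8380) = 0.1873/0.3554 = 0.5272
Terminal stock prices: S_uu = 35.6, S_ud = 25, S_dd = 17.55
Terminal payoffs (K − S): max(-8.603, 0) = 0, max(2, 0) = 2, max(9.445, 0) = 9.445
Node u (S = 29.83): V_u = e^(−0.025)·[0.5272·0.0000 + 0.4728·2.0000] = 0.9223
Node d (S = 20.95): V_d = e^(−0.025)·[0.5272·2.0000 + 0.4728·9.4453] = 5.3842
Node 0 (S = 25): V_0 = e^(−0.025)·[0.5272·0.9223 + 0.4728·5.3842] = 2.9573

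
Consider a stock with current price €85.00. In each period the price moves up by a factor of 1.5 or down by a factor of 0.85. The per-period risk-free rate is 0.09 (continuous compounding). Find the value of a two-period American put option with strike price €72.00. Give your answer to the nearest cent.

€3.45

Risk-neutral probability p = (e^0.09 − 0.85)/(1.5 − 0.85) = 0.2442/0.6500 = 0.3757
Terminal stock prices: S_uu = 191.2, S_ud = 108.4, S_dd = 61.41
Terminal payoffs (K − S): max(-119.2, 0) = 0, max(-36.38, 0) = 0, max(10.59, 0) = 10.59
Node u (S = 127.5): continuation = e^(−0.09)·[0.3757·0.0000 + 0.6243·0.0000] = 0.0000; exercise value = 0.0000 ≤ continuation, so V_u = 0.0000
Node d (S = 72.25): continuation = e^(−0.09)·[0.3757·0.0000 + 0.6243·10.5875] = 6.0413; exercise value = 0.0000 ≤ continuation, so V_d = 6.0413
Node 0 (S = 85): continuation = e^(−0.09)·[0.3757·0.0000 + 0.6243·6.0413] = 3.4473; exercise value = 0.0000 ≤ continuation, so V_0 = 3.4473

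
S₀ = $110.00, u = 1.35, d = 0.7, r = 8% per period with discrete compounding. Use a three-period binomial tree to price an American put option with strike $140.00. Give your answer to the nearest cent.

$31.74

Risk-neutral probability p = (1 + 0.08 − 0.7)/(1.35 − 0.7) = 0.3800/0.6500 = 0.5846
Terminal stock prices: S_uuu = 270.6, S_uud = 140.3, S_udd = 72.76, S_ddd = 37.73
Terminal payoffs (K − S): max(-130.6, 0) = 0, max(-0.3325, 0) = 0, max(67.24, 0) = 67.24, max(102.3, 0) = 102.3
Node uu (S = 200.5): continuation = 1/1.08·[0.5846·0.0000 + 0.4154·0.0000] = 0.0000; exercise value = 0.0000 ≤ continuation, so V_uu = 0.0000
Node ud (S = 103.9): continuation = 1/1.08·[0.5846·0.0000 + 0.4154·67.2350] = 25.8596; exercise value = 36.0500 > continuation, so V_ud = 36.0500 (exercise)
Node dd (S = 53.9): continuation = 1/1.08·[0.5846·67.2350 + 0.4154·102.2700] = 75.7296; exercise value = 86.1000 > continuation, so V_dd = 86.1000 (exercise)
Node u (S = 148.5): continuation = 1/1.08·[0.5846·0.0000 + 0.4154·36.0500] = 13.8654; exercise value = 0.0000 ≤ continuation, so V_u = 13.8654
Node d (S = 77): continuation = 1/1.08·[0.5846·36.0500 + 0.4154·86.1000] = 52.6296; exercise value = 63.0000 > continuation, so V_d = 63.0000 (exercise)
Node 0 (S = 110): continuation = 1/1.08·[0.5846·13.8654 + 0.4154·63.0000] = 31.7362; exercise value = 30.0000 ≤ continuation, so V_0 = 31.7362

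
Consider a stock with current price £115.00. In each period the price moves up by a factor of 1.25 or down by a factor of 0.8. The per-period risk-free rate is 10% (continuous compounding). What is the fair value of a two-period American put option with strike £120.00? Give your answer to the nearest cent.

Risk-neutral probability p = (e^0.1 − 0.8)/(1.25 − 0.8) = 0.3052/0.4500 = 0.6782
Terminal stock prices: S_uu = 179.7, S_ud = 115, S_dd = 73.6
Terminal payoffs (K − S): max(-59.69, 0) = 0, max(5, 0) = 5, max(46.4, 0) = 46.4
Node u (S = 143.8): continuation = e^(−0.1)·[0.6782·0.0000 + 0.3218·5.0000] = 1.4561; exercise value = 0.0000 ≤ continuation, so V_u = 1.4561
Node d (S = 92): continuation = e^(−0.1)·[0.6782·5.0000 + 0.3218·46.4000] = 16.5805; exercise value = 28.0000 > continuation, so V_d = 28.0000 (exercise)
Node 0 (S = 115): continuation = e^(−0.1)·[0.6782·1.4561 + 0.3218·28.0000] = 9.0475; exercise value = 5.0000 ≤ continuation, so V_0 = 9.0475

£9.05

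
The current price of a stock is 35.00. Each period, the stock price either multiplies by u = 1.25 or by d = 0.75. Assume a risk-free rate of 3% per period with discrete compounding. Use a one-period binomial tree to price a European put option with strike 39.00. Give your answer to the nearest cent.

Risk-neutral probability p = (1 + 0.03 − 0.75)/(1.25 − 0.75) = 0.2800/0.5000 = 0.5600
Terminal stock prices: S_u = 43.75, S_d = 26.25
Terminal payoffs (K − S): max(-4.75, 0) = 0, max(12.75, 0) = 12.75
Node 0 (S = 35): V_0 = 1/1.03·[0.5600·0.0000 + 0.4400·12.7500] = 5.4466

5.45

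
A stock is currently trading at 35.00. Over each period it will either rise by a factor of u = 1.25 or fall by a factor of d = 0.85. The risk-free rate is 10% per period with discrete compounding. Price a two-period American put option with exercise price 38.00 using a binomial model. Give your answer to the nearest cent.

3.00

Risk-neutral probability p = (1 + 0.1 − 0.85)/(1.25 − 0.85) = 0.2500/0.4000 = 0.6250
Terminal stock prices: S_uu = 54.69, S_ud = 37.19, S_dd = 25.29
Terminal payoffs (K − S): max(-16.69, 0) = 0, max(0.8125, 0) = 0.8125, max(12.71, 0) = 12.71
Node u (S = 43.75): continuation = 1/1.1·[0.6250·0.0000 + 0.3750·0.8125] = 0.2770; exercise value = 0.0000 ≤ continuation, so V_u = 0.2770
Node d (S = 29.75): continuation = 1/1.1·[0.6250·0.8125 + 0.3750·12.7125] = 4.7955; exercise value = 8.2500 > continuation, so V_d = 8.2500 (exercise)
Node 0 (S = 35): continuation = 1/1.1·[0.6250·0.2770 + 0.3750·8.2500] = 2.9699; exercise value = 3.0000 > continuation, so V_0 = 3.0000 (exercise)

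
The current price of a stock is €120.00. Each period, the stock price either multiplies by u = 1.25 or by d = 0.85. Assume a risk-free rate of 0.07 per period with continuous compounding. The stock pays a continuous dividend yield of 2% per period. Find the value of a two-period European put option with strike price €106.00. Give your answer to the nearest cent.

€4.14

Per-period risk-free factor R = e^0.07 = 1.0725; dividend-adjusted growth = e^(0.07−0.02) = 1.0513.
Risk-neutral probability p = (1.0513 − 0.85)/(1.25 − 0.85) = 0.2013/0.4000 = 0.5032
Terminal stock prices: S_uu = 187.5, S_ud = 127.5, S_dd = 86.7
Terminal payoffs (K − S): max(-81.5, 0) = 0, max(-21.5, 0) = 0, max(19.3, 0) = 19.3
Node u (S = 150): V_u = e^(−0.07)·[0.5032·0.0000 + 0.4968·0.0000] = 0.0000
Node d (S = 102): V_d = e^(−0.07)·[0.5032·0.0000 + 0.4968·19.3000] = 8.9404
Node 0 (S = 120): V_0 = e^(−0.07)·[0.5032·0.0000 + 0.4968·8.9404] = 4.1415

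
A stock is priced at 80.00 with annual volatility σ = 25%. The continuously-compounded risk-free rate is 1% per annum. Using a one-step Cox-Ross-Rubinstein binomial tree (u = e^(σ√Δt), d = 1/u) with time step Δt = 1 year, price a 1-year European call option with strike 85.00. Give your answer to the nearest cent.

8.03

CRR parameters: u = e^(σ√Δt) = e^(0.25·√1) = 1.2840, d = 1/u = 0.7788
Per-period rate: rΔt = 0.01·1 = 0.01, so R = e^0.01 = 1.0101
Risk-neutral probability p = (e^0.01 − 0.7788)/(1.2840 − 0.7788) = 0.2312/0.5052 = 0.4577
Terminal stock prices: S_u = 102.7, S_d = 62.3
Terminal payoffs (S − K): max(17.72, 0) = 17.72, max(-22.7, 0) = 0
Node 0 (S = 80): V_0 = e^(−0.01)·[0.4577·17.7220 + 0.5423·0.0000] = 8.0309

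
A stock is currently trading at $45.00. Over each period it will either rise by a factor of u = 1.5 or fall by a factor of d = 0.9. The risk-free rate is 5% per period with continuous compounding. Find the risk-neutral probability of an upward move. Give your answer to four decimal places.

Risk-neutral probability p = (e^0.05 − 0.9)/(1.5 − 0.9) = 0.1513/0.6000 = 0.2521

p = 0.2521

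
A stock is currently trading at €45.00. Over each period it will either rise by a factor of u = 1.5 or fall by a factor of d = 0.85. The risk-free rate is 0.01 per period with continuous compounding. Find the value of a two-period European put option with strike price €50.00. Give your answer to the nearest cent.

€9.74

Risk-neutral probability p = (e^0.01 − 0.85)/(1.5 − 0.85) = 0.1601/0.6500 = 0.2462
Terminal stock prices: S_uu = 101.2, S_ud = 57.38, S_dd = 32.51
Terminal payoffs (K − S): max(-51.25, 0) = 0, max(-7.375, 0) = 0, max(17.49, 0) = 17.49
Node u (S = 67.5): V_u = e^(−0.01)·[0.2462·0.0000 + 0.7538·0.0000] = 0.0000
Node d (S = 38.25): V_d = e^(−0.01)·[0.2462·0.0000 + 0.7538·17.4875] = 13.0504
Node 0 (S = 45): V_0 = e^(−0.01)·[0.2462·0.0000 + 0.7538·13.0504] = 9.7391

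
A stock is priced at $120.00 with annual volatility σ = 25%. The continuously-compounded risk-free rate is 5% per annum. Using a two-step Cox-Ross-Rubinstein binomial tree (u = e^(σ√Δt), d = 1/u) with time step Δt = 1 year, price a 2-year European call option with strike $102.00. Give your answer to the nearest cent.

$33.32

CRR parameters: u = e^(σ√Δt) = e^(0.25·√1) = 1.2840, d = 1/u = 0.7788
Per-period rate: rΔt = 0.05·1 = 0.05, so R = e^0.05 = 1.0513
Risk-neutral probability p = (e^0.05 − 0.7788)/(1.2840 − 0.7788) = 0.2725/0.5052 = 0.5393
Terminal stock prices: S_uu = 197.8, S_ud = 120, S_dd = 72.78
Terminal payoffs (S − K): max(95.85, 0) = 95.85, max(18, 0) = 18, max(-29.22, 0) = 0
Node u (S = 154.1): V_u = e^(−0.05)·[0.5393·95.8466 + 0.4607·18.0000] = 57.0576
Node d (S = 93.46): V_d = e^(−0.05)·[0.5393·18.0000 + 0.4607·0.0000] = 9.2341
Node 0 (S = 120): V_0 = e^(−0.05)·[0.5393·57.0576 + 0.4607·9.2341] = 33.3174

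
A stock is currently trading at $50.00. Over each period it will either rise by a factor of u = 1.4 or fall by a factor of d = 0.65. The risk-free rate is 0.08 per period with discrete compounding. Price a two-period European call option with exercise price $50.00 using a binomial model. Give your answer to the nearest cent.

$13.53

Risk-neutral probability p = (1 + 0.08 − 0.65)/(1.4 − 0.65) = 0.4300/0.7500 = 0.5733
Terminal stock prices: S_uu = 98, S_ud = 45.5, S_dd = 21.13
Terminal payoffs (S − K): max(48, 0) = 48, max(-4.5, 0) = 0, max(-28.87, 0) = 0
Node u (S = 70): V_u = 1/1.08·[0.5733·48.0000 + 0.4267·0.0000] = 25.4815
Node d (S = 32.5): V_d = 1/1.08·[0.5733·0.0000 + 0.4267·0.0000] = 0.0000
Node 0 (S = 50): V_0 = 1/1.08·[0.5733·25.4815 + 0.4267·0.0000] = 13.5272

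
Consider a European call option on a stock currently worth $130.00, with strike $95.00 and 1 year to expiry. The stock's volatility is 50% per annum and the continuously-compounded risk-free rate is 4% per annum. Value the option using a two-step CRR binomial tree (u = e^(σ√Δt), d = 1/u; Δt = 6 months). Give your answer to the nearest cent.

CRR parameters: u = e^(σ√Δt) = e^(0.5·√0.5) = 1.4241, d = 1/u = 0.7022
Per-period rate: rΔt = 0.04·0.5 = 0.02, so R = e^0.02 = 1.0202
Risk-neutral probability p = (e^0.02 − 0.7022)/(1.4241 − 0.7022) = 0.3180/0.7219 = 0.4405
Terminal stock prices: S_uu = 263.7, S_ud = 130, S_dd = 64.1
Terminal payoffs (S − K): max(168.7, 0) = 168.7, max(35, 0) = 35, max(-30.9, 0) = 0
Node u (S = 185.1): V_u = e^(−0.02)·[0.4405·168.6549 + 0.5595·35.0000] = 92.0166
Node d (S = 91.28): V_d = e^(−0.02)·[0.4405·35.0000 + 0.5595·0.0000] = 15.1123
Node 0 (S = 130): V_0 = e^(−0.02)·[0.4405·92.0166 + 0.5595·15.1123] = 48.0189

$48.02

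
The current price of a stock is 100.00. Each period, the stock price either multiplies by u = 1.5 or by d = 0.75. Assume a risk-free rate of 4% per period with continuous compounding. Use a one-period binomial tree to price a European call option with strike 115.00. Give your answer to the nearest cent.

Risk-neutral probability p = (e^0.04 − 0.75)/(1.5 − 0.75) = 0.2908/0.7500 = 0.3877
Terminal stock prices: S_u = 150, S_d = 75
Terminal payoffs (S − K): max(35, 0) = 35, max(-40, 0) = 0
Node 0 (S = 100): V_0 = e^(−0.04)·[0.3877·35.0000 + 0.6123·0.0000] = 13.0390

13.04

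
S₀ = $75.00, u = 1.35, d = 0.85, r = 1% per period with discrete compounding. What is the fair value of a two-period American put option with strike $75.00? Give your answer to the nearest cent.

Risk-neutral probability p = (1 + 0.01 − 0.85)/(1.35 − 0.85) = 0.1600/0.5000 = 0.3200
Terminal stock prices: S_uu = 136.7, S_ud = 86.06, S_dd = 54.19
Terminal payoffs (K − S): max(-61.69, 0) = 0, max(-11.06, 0) = 0, max(20.81, 0) = 20.81
Node u (S = 101.2): continuation = 1/1.01·[0.3200·0.0000 + 0.6800·0.0000] = 0.0000; exercise value = 0.0000 ≤ continuation, so V_u = 0.0000
Node d (S = 63.75): continuation = 1/1.01·[0.3200·0.0000 + 0.6800·20.8125] = 14.0124; exercise value = 11.2500 ≤ continuation, so V_d = 14.0124
Node 0 (S = 75): continuation = 1/1.01·[0.3200·0.0000 + 0.6800·14.0124] = 9.4341; exercise value = 0.0000 ≤ continuation, so V_0 = 9.4341

$9.43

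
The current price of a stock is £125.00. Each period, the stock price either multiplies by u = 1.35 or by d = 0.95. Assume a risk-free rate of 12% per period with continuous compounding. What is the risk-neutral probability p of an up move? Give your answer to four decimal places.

p = 0.4437

Risk-neutral probability p = (e^0.12 − 0.95)/(1.35 − 0.95) = 0.1775/0.4000 = 0.4437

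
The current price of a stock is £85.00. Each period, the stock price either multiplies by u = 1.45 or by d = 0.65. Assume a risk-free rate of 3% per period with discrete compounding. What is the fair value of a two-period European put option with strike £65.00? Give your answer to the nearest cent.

Risk-neutral probability p = (1 + 0.03 − 0.65)/(1.45 − 0.65) = 0.3800/0.8000 = 0.4750
Terminal stock prices: S_uu = 178.7, S_ud = 80.11, S_dd = 35.91
Terminal payoffs (K − S): max(-113.7, 0) = 0, max(-15.11, 0) = 0, max(29.09, 0) = 29.09
Node u (S = 123.2): V_u = 1/1.03·[0.4750·0.0000 + 0.5250·0.0000] = 0.0000
Node d (S = 55.25): V_d = 1/1.03·[0.4750·0.0000 + 0.5250·29.0875] = 14.8262
Node 0 (S = 85): V_0 = 1/1.03·[0.4750·0.0000 + 0.5250·14.8262] = 7.5570

£7.56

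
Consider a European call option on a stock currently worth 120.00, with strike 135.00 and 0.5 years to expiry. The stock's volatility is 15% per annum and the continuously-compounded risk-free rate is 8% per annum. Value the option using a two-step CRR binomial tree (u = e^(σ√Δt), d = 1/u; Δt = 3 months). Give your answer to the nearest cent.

CRR parameters: u = e^(σ√Δt) = e^(0.15·√0.25) = 1.0779, d = 1/u = 0.9277
Per-period rate: rΔt = 0.08·0.25 = 0.02, so R = e^0.02 = 1.0202
Risk-neutral probability p = (e^0.02 − 0.9277)/(1.0779 − 0.9277) = 0.0925/0.1501 = 0.6158
Terminal stock prices: S_uu = 139.4, S_ud = 120, S_dd = 103.3
Terminal payoffs (S − K): max(4.42, 0) = 4.42, max(-15, 0) = 0, max(-31.72, 0) = 0
Node u (S = 129.3): V_u = e^(−0.02)·[0.6158·4.4201 + 0.3842·0.0000] = 2.6680
Node d (S = 111.3): V_d = e^(−0.02)·[0.6158·0.0000 + 0.3842·0.0000] = 0.0000
Node 0 (S = 120): V_0 = e^(−0.02)·[0.6158·2.6680 + 0.3842·0.0000] = 1.6105

1.61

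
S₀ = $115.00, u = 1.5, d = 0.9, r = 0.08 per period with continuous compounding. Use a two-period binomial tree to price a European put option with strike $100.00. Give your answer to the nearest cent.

Risk-neutral probability p = (e^0.08 − 0.9)/(1.5 − 0.9) = 0.1833/0.6000 = 0.3055
Terminal stock prices: S_uu = 258.8, S_ud = 155.2, S_dd = 93.15
Terminal payoffs (K − S): max(-158.8, 0) = 0, max(-55.25, 0) = 0, max(6.85, 0) = 6.85
Node u (S = 172.5): V_u = e^(−0.08)·[0.3055·0.0000 + 0.6945·0.0000] = 0.0000
Node d (S = 103.5): V_d = e^(−0.08)·[0.3055·0.0000 + 0.6945·6.8500] = 4.3917
Node 0 (S = 115): V_0 = e^(−0.08)·[0.3055·0.0000 + 0.6945·4.3917] = 2.8156

$2.82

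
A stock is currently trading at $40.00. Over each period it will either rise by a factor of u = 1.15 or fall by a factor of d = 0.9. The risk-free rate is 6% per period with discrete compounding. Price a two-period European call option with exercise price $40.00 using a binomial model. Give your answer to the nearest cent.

Risk-neutral probability p = (1 + 0.06 − 0.9)/(1.15 − 0.9) = 0.1600/0.2500 = 0.6400
Terminal stock prices: S_uu = 52.9, S_ud = 41.4, S_dd = 32.4
Terminal payoffs (S − K): max(12.9, 0) = 12.9, max(1.4, 0) = 1.4, max(-7.6, 0) = 0
Node u (S = 46): V_u = 1/1.06·[0.6400·12.9000 + 0.3600·1.4000] = 8.2642
Node d (S = 36): V_d = 1/1.06·[0.6400·1.4000 + 0.3600·0.0000] = 0.8453
Node 0 (S = 40): V_0 = 1/1.06·[0.6400·8.2642 + 0.3600·0.8453] = 5.2768

$5.28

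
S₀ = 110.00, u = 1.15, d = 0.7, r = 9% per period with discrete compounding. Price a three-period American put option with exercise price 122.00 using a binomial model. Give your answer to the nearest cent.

Risk-neutral probability p = (1 + 0.09 − 0.7)/(1.15 − 0.7) = 0.3900/0.4500 = 0.8667
Terminal stock prices: S_uuu = 167.3, S_uud = 101.8, S_udd = 61.98, S_ddd = 37.73
Terminal payoffs (K − S): max(-45.3, 0) = 0, max(20.17, 0) = 20.17, max(60.02, 0) = 60.02, max(84.27, 0) = 84.27
Node uu (S = 145.5): continuation = 1/1.09·[0.8667·0.0000 + 0.1333·20.1675] = 2.4670; exercise value = 0.0000 ≤ continuation, so V_uu = 2.4670
Node ud (S = 88.55): continuation = 1/1.09·[0.8667·20.1675 + 0.1333·60.0150] = 23.3766; exercise value = 33.4500 > continuation, so V_ud = 33.4500 (exercise)
Node dd (S = 53.9): continuation = 1/1.09·[0.8667·60.0150 + 0.1333·84.2700] = 58.0266; exercise value = 68.1000 > continuation, so V_dd = 68.1000 (exercise)
Node u (S = 126.5): continuation = 1/1.09·[0.8667·2.4670 + 0.1333·33.4500] = 6.0533; exercise value = 0.0000 ≤ continuation, so V_u = 6.0533
Node d (S = 77): continuation = 1/1.09·[0.8667·33.4500 + 0.1333·68.1000] = 34.9266; exercise value = 45.0000 > continuation, so V_d = 45.0000 (exercise)
Node 0 (S = 110): continuation = 1/1.09·[0.8667·6.0533 + 0.1333·45.0000] = 10.3176; exercise value = 12.0000 > continuation, so V_0 = 12.0000 (exercise)

12.00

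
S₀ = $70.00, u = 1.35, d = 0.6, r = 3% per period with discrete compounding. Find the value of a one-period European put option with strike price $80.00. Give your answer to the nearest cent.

$15.74

Risk-neutral probability p = (1 + 0.03 − 0.6)/(1.35 − 0.6) = 0.4300/0.7500 = 0.5733
Terminal stock prices: S_u = 94.5, S_d = 42
Terminal payoffs (K − S): max(-14.5, 0) = 0, max(38, 0) = 38
Node 0 (S = 70): V_0 = 1/1.03·[0.5733·0.0000 + 0.4267·38.0000] = 15.7411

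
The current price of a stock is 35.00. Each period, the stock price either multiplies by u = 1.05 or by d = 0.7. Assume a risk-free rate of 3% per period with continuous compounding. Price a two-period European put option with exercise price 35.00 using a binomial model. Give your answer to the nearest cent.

0.97

Risk-neutral probability p = (e^0.03 − 0.7)/(1.05 − 0.7) = 0.3305/0.3500 = 0.9442
Terminal stock prices: S_uu = 38.59, S_ud = 25.72, S_dd = 17.15
Terminal payoffs (K − S): max(-3.587, 0) = 0, max(9.275, 0) = 9.275, max(17.85, 0) = 17.85
Node u (S = 36.75): V_u = e^(−0.03)·[0.9442·0.0000 + 0.0558·9.2750] = 0.5026
Node d (S = 24.5): V_d = e^(−0.03)·[0.9442·9.2750 + 0.0558·17.8500] = 9.4656
Node 0 (S = 35): V_0 = e^(−0.03)·[0.9442·0.5026 + 0.0558·9.4656] = 0.9735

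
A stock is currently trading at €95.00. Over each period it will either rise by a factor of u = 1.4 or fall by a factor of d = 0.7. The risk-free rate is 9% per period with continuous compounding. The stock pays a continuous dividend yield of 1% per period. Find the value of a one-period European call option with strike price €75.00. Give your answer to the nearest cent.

Per-period risk-free factor R = e^0.09 = 1.0942; dividend-adjusted growth = e^(0.09−0.01) = 1.0833.
Risk-neutral probability p = (1.0833 − 0.7)/(1.4 − 0.7) = 0.3833/0.7000 = 0.5476
Terminal stock prices: S_u = 133, S_d = 66.5
Terminal payoffs (S − K): max(58, 0) = 58, max(-8.5, 0) = 0
Node 0 (S = 95): V_0 = e^(−0.09)·[0.5476·58.0000 + 0.4524·0.0000] = 29.0247

€29.02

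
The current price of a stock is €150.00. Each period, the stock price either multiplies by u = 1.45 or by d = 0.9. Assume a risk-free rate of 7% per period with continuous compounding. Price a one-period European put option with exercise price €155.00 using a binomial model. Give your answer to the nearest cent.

€12.80

Risk-neutral probability p = (e^0.07 − 0.9)/(1.45 − 0.9) = 0.1725/0.5500 = 0.3137
Terminal stock prices: S_u = 217.5, S_d = 135
Terminal payoffs (K − S): max(-62.5, 0) = 0, max(20, 0) = 20
Node 0 (S = 150): V_0 = e^(−0.07)·[0.3137·0.0000 + 0.6863·20.0000] = 12.7989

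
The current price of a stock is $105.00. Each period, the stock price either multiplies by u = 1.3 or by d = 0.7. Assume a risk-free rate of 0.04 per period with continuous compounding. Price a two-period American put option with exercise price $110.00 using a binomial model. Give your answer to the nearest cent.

Risk-neutral probability p = (e^0.04 − 0.7)/(1.3 − 0.7) = 0.3408/0.6000 = 0.5680
Terminal stock prices: S_uu = 177.5, S_ud = 95.55, S_dd = 51.45
Terminal payoffs (K − S): max(-67.45, 0) = 0, max(14.45, 0) = 14.45, max(58.55, 0) = 58.55
Node u (S = 136.5): continuation = e^(−0.04)·[0.5680·0.0000 + 0.4320·14.4500] = 5.9974; exercise value = 0.0000 ≤ continuation, so V_u = 5.9974
Node d (S = 73.5): continuation = e^(−0.04)·[0.5680·14.4500 + 0.4320·58.5500] = 32.1868; exercise value = 36.5000 > continuation, so V_d = 36.5000 (exercise)
Node 0 (S = 105): continuation = e^(−0.04)·[0.5680·5.9974 + 0.4320·36.5000] = 18.4221; exercise value = 5.0000 ≤ continuation, so V_0 = 18.4221

$18.42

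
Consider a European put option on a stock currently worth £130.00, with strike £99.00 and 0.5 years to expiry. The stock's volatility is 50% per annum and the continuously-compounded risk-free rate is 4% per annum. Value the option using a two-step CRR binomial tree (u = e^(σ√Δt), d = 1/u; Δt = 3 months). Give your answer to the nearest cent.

CRR parameters: u = e^(σ√Δt) = e^(0.5·√0.25) = 1.2840, d = 1/u = 0.7788
Per-period rate: rΔt = 0.04·0.25 = 0.01, so R = e^0.01 = 1.0101
Risk-neutral probability p = (e^0.01 − 0.7788)/(1.2840 − 0.7788) = 0.2312/0.5052 = 0.4577
Terminal stock prices: S_uu = 214.3, S_ud = 130, S_dd = 78.85
Terminal payoffs (K − S): max(-115.3, 0) = 0, max(-31, 0) = 0, max(20.15, 0) = 20.15
Node u (S = 166.9): V_u = e^(−0.01)·[0.4577·0.0000 + 0.5423·0.0000] = 0.0000
Node d (S = 101.2): V_d = e^(−0.01)·[0.4577·0.0000 + 0.5423·20.1510] = 10.8188
Node 0 (S = 130): V_0 = e^(−0.01)·[0.4577·0.0000 + 0.5423·10.8188] = 5.8085

£5.81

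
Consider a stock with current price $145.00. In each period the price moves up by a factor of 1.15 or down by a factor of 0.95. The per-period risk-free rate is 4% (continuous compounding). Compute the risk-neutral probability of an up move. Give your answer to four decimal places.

p = 0.4541

Risk-neutral probability p = (e^0.04 − 0.95)/(1.15 − 0.95) = 0.0908/0.2000 = 0.4541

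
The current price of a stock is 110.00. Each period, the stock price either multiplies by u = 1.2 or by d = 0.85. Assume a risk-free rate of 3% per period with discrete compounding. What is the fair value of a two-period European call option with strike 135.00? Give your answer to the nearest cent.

Risk-neutral probability p = (1 + 0.03 − 0.85)/(1.2 − 0.85) = 0.1800/0.3500 = 0.5143
Terminal stock prices: S_uu = 158.4, S_ud = 112.2, S_dd = 79.47
Terminal payoffs (S − K): max(23.4, 0) = 23.4, max(-22.8, 0) = 0, max(-55.53, 0) = 0
Node u (S = 132): V_u = 1/1.03·[0.5143·23.4000 + 0.4857·0.0000] = 11.6838
Node d (S = 93.5): V_d = 1/1.03·[0.5143·0.0000 + 0.4857·0.0000] = 0.0000
Node 0 (S = 110): V_0 = 1/1.03·[0.5143·11.6838 + 0.4857·0.0000] = 5.8338

5.83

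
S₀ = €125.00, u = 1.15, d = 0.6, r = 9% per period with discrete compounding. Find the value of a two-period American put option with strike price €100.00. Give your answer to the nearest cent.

Risk-neutral probability p = (1 + 0.09 − 0.6)/(1.15 − 0.6) = 0.4900/0.5500 = 0.8909
Terminal stock prices: S_uu = 165.3, S_ud = 86.25, S_dd = 45
Terminal payoffs (K − S): max(-65.31, 0) = 0, max(13.75, 0) = 13.75, max(55, 0) = 55
Node u (S = 143.8): continuation = 1/1.09·[0.8909·0.0000 + 0.1091·13.7500] = 1.3761; exercise value = 0.0000 ≤ continuation, so V_u = 1.3761
Node d (S = 75): continuation = 1/1.09·[0.8909·13.7500 + 0.1091·55.0000] = 16.7431; exercise value = 25.0000 > continuation, so V_d = 25.0000 (exercise)
Node 0 (S = 125): continuation = 1/1.09·[0.8909·1.3761 + 0.1091·25.0000] = 3.6269; exercise value = 0.0000 ≤ continuation, so V_0 = 3.6269

€3.63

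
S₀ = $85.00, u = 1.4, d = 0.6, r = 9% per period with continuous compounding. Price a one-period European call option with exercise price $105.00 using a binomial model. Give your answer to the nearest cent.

Risk-neutral probability p = (e^0.09 − 0.6)/(1.4 − 0.6) = 0.4942/0.8000 = 0.6177
Terminal stock prices: S_u = 119, S_d = 51
Terminal payoffs (S − K): max(14, 0) = 14, max(-54, 0) = 0
Node 0 (S = 85): V_0 = e^(−0.09)·[0.6177·14.0000 + 0.3823·0.0000] = 7.9037

$7.90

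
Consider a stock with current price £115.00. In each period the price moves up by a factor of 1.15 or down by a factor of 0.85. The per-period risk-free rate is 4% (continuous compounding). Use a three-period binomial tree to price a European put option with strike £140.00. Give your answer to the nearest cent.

Risk-neutral probability p = (e^0.04 − 0.85)/(1.15 − 0.85) = 0.1908/0.3000 = 0.6360
Terminal stock prices: S_uuu = 174.9, S_uud = 129.3, S_udd = 95.55, S_ddd = 70.62
Terminal payoffs (K − S): max(-34.9, 0) = 0, max(10.73, 0) = 10.73, max(44.45, 0) = 44.45, max(69.38, 0) = 69.38
Node uu (S = 152.1): V_uu = e^(−0.04)·[0.6360·0.0000 + 0.3640·10.7256] = 3.7507
Node ud (S = 112.4): V_ud = e^(−0.04)·[0.6360·10.7256 + 0.3640·44.4494] = 22.0980
Node dd (S = 83.09): V_dd = e^(−0.04)·[0.6360·44.4494 + 0.3640·69.3756] = 51.4230
Node u (S = 132.2): V_u = e^(−0.04)·[0.6360·3.7507 + 0.3640·22.0980] = 10.0195
Node d (S = 97.75): V_d = e^(−0.04)·[0.6360·22.0980 + 0.3640·51.4230] = 31.4863
Node 0 (S = 115): V_0 = e^(−0.04)·[0.6360·10.0195 + 0.3640·31.4863] = 17.1334

£17.13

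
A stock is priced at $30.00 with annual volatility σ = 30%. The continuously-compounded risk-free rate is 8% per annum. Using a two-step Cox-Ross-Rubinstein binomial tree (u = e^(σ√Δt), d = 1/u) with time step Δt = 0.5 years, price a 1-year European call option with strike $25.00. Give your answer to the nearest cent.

CRR parameters: u = e^(σ√Δt) = e^(0.3·√0.5) = 1.2363, d = 1/u = 0.8089
Per-period rate: rΔt = 0.08·0.5 = 0.04, so R = e^0.04 = 1.0408
Risk-neutral probability p = (e^0.04 − 0.8089)/(1.2363 − 0.8089) = 0.2320/0.4275 = 0.5426
Terminal stock prices: S_uu = 45.85, S_ud = 30, S_dd = 19.63
Terminal payoffs (S − K): max(20.85, 0) = 20.85, max(5, 0) = 5, max(-5.372, 0) = 0
Node u (S = 37.09): V_u = e^(−0.04)·[0.5426·20.8540 + 0.4574·5.0000] = 13.0696
Node d (S = 24.27): V_d = e^(−0.04)·[0.5426·5.0000 + 0.4574·0.0000] = 2.6068
Node 0 (S = 30): V_0 = e^(−0.04)·[0.5426·13.0696 + 0.4574·2.6068] = 7.9595

$7.96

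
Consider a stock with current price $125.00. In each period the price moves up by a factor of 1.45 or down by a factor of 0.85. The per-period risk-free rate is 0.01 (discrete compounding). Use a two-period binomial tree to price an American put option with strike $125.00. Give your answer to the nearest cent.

Risk-neutral probability p = (1 + 0.01 − 0.85)/(1.45 − 0.85) = 0.1600/0.6000 = 0.2667
Terminal stock prices: S_uu = 262.8, S_ud = 154.1, S_dd = 90.31
Terminal payoffs (K − S): max(-137.8, 0) = 0, max(-29.06, 0) = 0, max(34.69, 0) = 34.69
Node u (S = 181.2): continuation = 1/1.01·[0.2667·0.0000 + 0.7333·0.0000] = 0.0000; exercise value = 0.0000 ≤ continuation, so V_u = 0.0000
Node d (S = 106.2): continuation = 1/1.01·[0.2667·0.0000 + 0.7333·34.6875] = 25.1856; exercise value = 18.7500 ≤ continuation, so V_d = 25.1856
Node 0 (S = 125): continuation = 1/1.01·[0.2667·0.0000 + 0.7333·25.1856] = 18.2866; exercise value = 0.0000 ≤ continuation, so V_0 = 18.2866

$18.29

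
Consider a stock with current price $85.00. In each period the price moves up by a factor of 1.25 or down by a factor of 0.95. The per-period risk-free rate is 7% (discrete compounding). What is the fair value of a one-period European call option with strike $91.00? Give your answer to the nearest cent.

$5.70

Risk-neutral probability p = (1 + 0.07 − 0.95)/(1.25 − 0.95) = 0.1200/0.3000 = 0.4000
Terminal stock prices: S_u = 106.2, S_d = 80.75
Terminal payoffs (S − K): max(15.25, 0) = 15.25, max(-10.25, 0) = 0
Node 0 (S = 85): V_0 = 1/1.07·[0.4000·15.2500 + 0.6000·0.0000] = 5.7009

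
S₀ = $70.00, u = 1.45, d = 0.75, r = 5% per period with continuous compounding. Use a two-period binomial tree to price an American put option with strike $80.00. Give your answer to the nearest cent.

$15.76

Risk-neutral probability p = (e^0.05 − 0.75)/(1.45 − 0.75) = 0.3013/0.7000 = 0.4304
Terminal stock prices: S_uu = 147.2, S_ud = 76.12, S_dd = 39.38
Terminal payoffs (K − S): max(-67.18, 0) = 0, max(3.875, 0) = 3.875, max(40.62, 0) = 40.62
Node u (S = 101.5): continuation = e^(−0.05)·[0.4304·0.0000 + 0.5696·3.8750] = 2.0996; exercise value = 0.0000 ≤ continuation, so V_u = 2.0996
Node d (S = 52.5): continuation = e^(−0.05)·[0.4304·3.8750 + 0.5696·40.6250] = 23.5984; exercise value = 27.5000 > continuation, so V_d = 27.5000 (exercise)
Node 0 (S = 70): continuation = e^(−0.05)·[0.4304·2.0996 + 0.5696·27.5000] = 15.7600; exercise value = 10.0000 ≤ continuation, so V_0 = 15.7600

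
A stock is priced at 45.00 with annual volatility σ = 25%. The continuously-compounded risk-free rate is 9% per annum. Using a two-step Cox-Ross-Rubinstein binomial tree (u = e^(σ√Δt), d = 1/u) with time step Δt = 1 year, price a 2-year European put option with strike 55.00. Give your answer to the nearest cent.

CRR parameters: u = e^(σ√Δt) = e^(0.25·√1) = 1.2840, d = 1/u = 0.7788
Per-period rate: rΔt = 0.09·1 = 0.09, so R = e^0.09 = 1.0942
Risk-neutral probability p = (e^0.09 − 0.7788)/(1.2840 − 0.7788) = 0.3154/0.5052 = 0.6242
Terminal stock prices: S_uu = 74.19, S_ud = 45, S_dd = 27.29
Terminal payoffs (K − S): max(-19.19, 0) = 0, max(10, 0) = 10, max(27.71, 0) = 27.71
Node u (S = 57.78): V_u = e^(−0.09)·[0.6242·0.0000 + 0.3758·10.0000] = 3.4343
Node d (S = 35.05): V_d = e^(−0.09)·[0.6242·10.0000 + 0.3758·27.7061] = 15.2202
Node 0 (S = 45): V_0 = e^(−0.09)·[0.6242·3.4343 + 0.3758·15.2202] = 7.1864

7.19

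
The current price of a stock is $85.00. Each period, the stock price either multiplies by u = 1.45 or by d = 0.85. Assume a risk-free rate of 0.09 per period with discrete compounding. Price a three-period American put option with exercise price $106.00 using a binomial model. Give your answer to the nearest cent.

Risk-neutral probability p = (1 + 0.09 − 0.85)/(1.45 − 0.85) = 0.2400/0.6000 = 0.4000
Terminal stock prices: S_uuu = 259.1, S_uud = 151.9, S_udd = 89.05, S_ddd = 52.2
Terminal payoffs (K − S): max(-153.1, 0) = 0, max(-45.91, 0) = 0, max(16.95, 0) = 16.95, max(53.8, 0) = 53.8
Node uu (S = 178.7): continuation = 1/1.09·[0.4000·0.0000 + 0.6000·0.0000] = 0.0000; exercise value = 0.0000 ≤ continuation, so V_uu = 0.0000
Node ud (S = 104.8): continuation = 1/1.09·[0.4000·0.0000 + 0.6000·16.9519] = 9.3313; exercise value = 1.2375 ≤ continuation, so V_ud = 9.3313
Node dd (S = 61.41): continuation = 1/1.09·[0.4000·16.9519 + 0.6000·53.7994] = 35.8352; exercise value = 44.5875 > continuation, so V_dd = 44.5875 (exercise)
Node u (S = 123.2): continuation = 1/1.09·[0.4000·0.0000 + 0.6000·9.3313] = 5.1365; exercise value = 0.0000 ≤ continuation, so V_u = 5.1365
Node d (S = 72.25): continuation = 1/1.09·[0.4000·9.3313 + 0.6000·44.5875] = 27.9679; exercise value = 33.7500 > continuation, so V_d = 33.7500 (exercise)
Node 0 (S = 85): continuation = 1/1.09·[0.4000·5.1365 + 0.6000·33.7500] = 20.4629; exercise value = 21.0000 > continuation, so V_0 = 21.0000 (exercise)

$21.00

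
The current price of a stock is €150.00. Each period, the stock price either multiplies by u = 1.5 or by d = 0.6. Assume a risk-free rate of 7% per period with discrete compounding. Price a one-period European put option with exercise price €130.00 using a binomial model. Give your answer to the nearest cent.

€17.86

Risk-neutral probability p = (1 + 0.07 − 0.6)/(1.5 − 0.6) = 0.4700/0.9000 = 0.5222
Terminal stock prices: S_u = 225, S_d = 90
Terminal payoffs (K − S): max(-95, 0) = 0, max(40, 0) = 40
Node 0 (S = 150): V_0 = 1/1.07·[0.5222·0.0000 + 0.4778·40.0000] = 17.8609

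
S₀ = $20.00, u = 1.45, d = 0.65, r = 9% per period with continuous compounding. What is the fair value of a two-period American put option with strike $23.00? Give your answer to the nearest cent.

$4.92

Risk-neutral probability p = (e^0.09 − 0.65)/(1.45 − 0.65) = 0.4442/0.8000 = 0.5552
Terminal stock prices: S_uu = 42.05, S_ud = 18.85, S_dd = 8.45
Terminal payoffs (K − S): max(-19.05, 0) = 0, max(4.15, 0) = 4.15, max(14.55, 0) = 14.55
Node u (S = 29): continuation = e^(−0.09)·[0.5552·0.0000 + 0.4448·4.1500] = 1.6870; exercise value = 0.0000 ≤ continuation, so V_u = 1.6870
Node d (S = 13): continuation = e^(−0.09)·[0.5552·4.1500 + 0.4448·14.5500] = 8.0204; exercise value = 10.0000 > continuation, so V_d = 10.0000 (exercise)
Node 0 (S = 20): continuation = e^(−0.09)·[0.5552·1.6870 + 0.4448·10.0000] = 4.9210; exercise value = 3.0000 ≤ continuation, so V_0 = 4.9210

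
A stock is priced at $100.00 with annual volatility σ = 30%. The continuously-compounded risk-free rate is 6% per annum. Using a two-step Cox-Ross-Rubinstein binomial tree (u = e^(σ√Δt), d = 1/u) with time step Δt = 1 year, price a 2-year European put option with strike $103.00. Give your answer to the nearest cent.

CRR parameters: u = e^(σ√Δt) = e^(0.3·√1) = 1.3499, d = 1/u = 0.7408
Per-period rate: rΔt = 0.06·1 = 0.06, so R = e^0.06 = 1.0618
Risk-neutral probability p = (e^0.06 − 0.7408)/(1.3499 − 0.7408) = 0.3210/0.6090 = 0.5271
Terminal stock prices: S_uu = 182.2, S_ud = 100, S_dd = 54.88
Terminal payoffs (K − S): max(-79.21, 0) = 0, max(3, 0) = 3, max(48.12, 0) = 48.12
Node u (S = 135): V_u = e^(−0.06)·[0.5271·0.0000 + 0.4729·3.0000] = 1.3361
Node d (S = 74.08): V_d = e^(−0.06)·[0.5271·3.0000 + 0.4729·48.1188] = 22.9199
Node 0 (S = 100): V_0 = e^(−0.06)·[0.5271·1.3361 + 0.4729·22.9199] = 10.8711

$10.87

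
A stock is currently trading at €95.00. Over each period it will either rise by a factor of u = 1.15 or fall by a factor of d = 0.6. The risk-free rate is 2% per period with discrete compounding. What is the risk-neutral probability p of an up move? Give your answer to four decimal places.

Risk-neutral probability p = (1 + 0.02 − 0.6)/(1.15 − 0.6) = 0.4200/0.5500 = 0.7636

p = 0.7636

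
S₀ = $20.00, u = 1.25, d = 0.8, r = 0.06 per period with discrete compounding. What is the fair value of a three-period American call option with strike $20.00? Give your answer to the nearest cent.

Risk-neutral probability p = (1 + 0.06 − 0.8)/(1.25 − 0.8) = 0.2600/0.4500 = 0.5778
Terminal stock prices: S_uuu = 39.06, S_uud = 25, S_udd = 16, S_ddd = 10.24
Terminal payoffs (S − K): max(19.06, 0) = 19.06, max(5, 0) = 5, max(-4, 0) = 0, max(-9.76, 0) = 0
Node uu (S = 31.25): continuation = 1/1.06·[0.5778·19.0625 + 0.4222·5.0000] = 12.3821; exercise value = 11.2500 ≤ continuation, so V_uu = 12.3821
Node ud (S = 20): continuation = 1/1.06·[0.5778·5.0000 + 0.4222·0.0000] = 2.7254; exercise value = 0.0000 ≤ continuation, so V_ud = 2.7254
Node dd (S = 12.8): continuation = 1/1.06·[0.5778·0.0000 + 0.4222·0.0000] = 0.0000; exercise value = 0.0000 ≤ continuation, so V_dd = 0.0000
Node u (S = 25): continuation = 1/1.06·[0.5778·12.3821 + 0.4222·2.7254] = 7.8347; exercise value = 5.0000 ≤ continuation, so V_u = 7.8347
Node d (S = 16): continuation = 1/1.06·[0.5778·2.7254 + 0.4222·0.0000] = 1.4855; exercise value = 0.0000 ≤ continuation, so V_d = 1.4855
Node 0 (S = 20): continuation = 1/1.06·[0.5778·7.8347 + 0.4222·1.4855] = 4.8622; exercise value = 0.0000 ≤ continuation, so V_0 = 4.8622

$4.86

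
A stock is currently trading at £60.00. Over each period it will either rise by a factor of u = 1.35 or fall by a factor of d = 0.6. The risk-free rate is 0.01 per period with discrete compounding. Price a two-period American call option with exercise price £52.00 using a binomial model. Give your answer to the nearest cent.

Risk-neutral probability p = (1 + 0.01 − 0.6)/(1.35 − 0.6) = 0.4100/0.7500 = 0.5467
Terminal stock prices: S_uu = 109.4, S_ud = 48.6, S_dd = 21.6
Terminal payoffs (S − K): max(57.35, 0) = 57.35, max(-3.4, 0) = 0, max(-30.4, 0) = 0
Node u (S = 81): continuation = 1/1.01·[0.5467·57.3500 + 0.4533·0.0000] = 31.0409; exercise value = 29.0000 ≤ continuation, so V_u = 31.0409
Node d (S = 36): continuation = 1/1.01·[0.5467·0.0000 + 0.4533·0.0000] = 0.0000; exercise value = 0.0000 ≤ continuation, so V_d = 0.0000
Node 0 (S = 60): continuation = 1/1.01·[0.5467·31.0409 + 0.4533·0.0000] = 16.8010; exercise value = 8.0000 ≤ continuation, so V_0 = 16.8010

£16.80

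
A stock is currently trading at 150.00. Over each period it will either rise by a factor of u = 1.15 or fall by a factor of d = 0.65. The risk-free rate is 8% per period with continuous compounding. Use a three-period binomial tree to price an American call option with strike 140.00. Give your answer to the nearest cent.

45.11

Risk-neutral probability p = (e^0.08 − 0.65)/(1.15 − 0.65) = 0.4333/0.5000 = 0.8666
Terminal stock prices: S_uuu = 228.1, S_uud = 128.9, S_udd = 72.88, S_ddd = 41.19
Terminal payoffs (S − K): max(88.13, 0) = 88.13, max(-11.06, 0) = 0, max(-67.12, 0) = 0, max(-98.81, 0) = 0
Node uu (S = 198.4): continuation = e^(−0.08)·[0.8666·88.1312 + 0.1334·0.0000] = 70.5005; exercise value = 58.3750 ≤ continuation, so V_uu = 70.5005
Node ud (S = 112.1): continuation = e^(−0.08)·[0.8666·0.0000 + 0.1334·0.0000] = 0.0000; exercise value = 0.0000 ≤ continuation, so V_ud = 0.0000
Node dd (S = 63.38): continuation = e^(−0.08)·[0.8666·0.0000 + 0.1334·0.0000] = 0.0000; exercise value = 0.0000 ≤ continuation, so V_dd = 0.0000
Node u (S = 172.5): continuation = e^(−0.08)·[0.8666·70.5005 + 0.1334·0.0000] = 56.3968; exercise value = 32.5000 ≤ continuation, so V_u = 56.3968
Node d (S = 97.5): continuation = e^(−0.08)·[0.8666·0.0000 + 0.1334·0.0000] = 0.0000; exercise value = 0.0000 ≤ continuation, so V_d = 0.0000
Node 0 (S = 150): continuation = e^(−0.08)·[0.8666·56.3968 + 0.1334·0.0000] = 45.1145; exercise value = 10.0000 ≤ continuation, so V_0 = 45.1145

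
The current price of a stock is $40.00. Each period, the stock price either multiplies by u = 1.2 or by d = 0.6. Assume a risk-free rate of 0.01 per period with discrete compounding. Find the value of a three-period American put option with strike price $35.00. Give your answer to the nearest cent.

$4.83

Risk-neutral probability p = (1 + 0.01 − 0.6)/(1.2 − 0.6) = 0.4100/0.6000 = 0.6833
Terminal stock prices: S_uuu = 69.12, S_uud = 34.56, S_udd = 17.28, S_ddd = 8.64
Terminal payoffs (K − S): max(-34.12, 0) = 0, max(0.44, 0) = 0.44, max(17.72, 0) = 17.72, max(26.36, 0) = 26.36
Node uu (S = 57.6): continuation = 1/1.01·[0.6833·0.0000 + 0.3167·0.4400] = 0.1380; exercise value = 0.0000 ≤ continuation, so V_uu = 0.1380
Node ud (S = 28.8): continuation = 1/1.01·[0.6833·0.4400 + 0.3167·17.7200] = 5.8535; exercise value = 6.2000 > continuation, so V_ud = 6.2000 (exercise)
Node dd (S = 14.4): continuation = 1/1.01·[0.6833·17.7200 + 0.3167·26.3600] = 20.2535; exercise value = 20.6000 > continuation, so V_dd = 20.6000 (exercise)
Node u (S = 48): continuation = 1/1.01·[0.6833·0.1380 + 0.3167·6.2000] = 2.0372; exercise value = 0.0000 ≤ continuation, so V_u = 2.0372
Node d (S = 24): continuation = 1/1.01·[0.6833·6.2000 + 0.3167·20.6000] = 10.6535; exercise value = 11.0000 > continuation, so V_d = 11.0000 (exercise)
Node 0 (S = 40): continuation = 1/1.01·[0.6833·2.0372 + 0.3167·11.0000] = 4.8272; exercise value = 0.0000 ≤ continuation, so V_0 = 4.8272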